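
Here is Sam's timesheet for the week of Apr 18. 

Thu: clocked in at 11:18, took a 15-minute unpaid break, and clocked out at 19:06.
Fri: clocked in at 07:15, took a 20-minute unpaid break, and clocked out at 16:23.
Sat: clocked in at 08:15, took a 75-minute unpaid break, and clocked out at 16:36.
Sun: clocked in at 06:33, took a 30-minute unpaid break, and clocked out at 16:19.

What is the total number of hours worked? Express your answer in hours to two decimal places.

32.72 hours

Thu: 11:18–19:06 = 7 h 48 min; less 15 min break → 7 h 33 min
Fri: 07:15–16:23 = 9 h 8 min; less 20 min break → 8 h 48 min
Sat: 08:15–16:36 = 8 h 21 min; less 75 min break → 7 h 6 min
Sun: 06:33–16:19 = 9 h 46 min; less 30 min break → 9 h 16 min
Total: 7 h 33 min + 8 h 48 min + 7 h 6 min + 9 h 16 min = 32 h 43 min.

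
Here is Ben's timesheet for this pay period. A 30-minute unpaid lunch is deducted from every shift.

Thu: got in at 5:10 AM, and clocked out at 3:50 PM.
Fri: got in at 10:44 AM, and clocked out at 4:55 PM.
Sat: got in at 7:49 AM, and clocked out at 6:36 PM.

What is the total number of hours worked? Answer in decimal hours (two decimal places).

26.13 hours

Thu: 5:10 AM–3:50 PM = 10 h 40 min; less 30 min break → 10 h 10 min
Fri: 10:44 AM–4:55 PM = 6 h 11 min; less 30 min break → 5 h 41 min
Sat: 7:49 AM–6:36 PM = 10 h 47 min; less 30 min break → 10 h 17 min
Total: 10 h 10 min + 5 h 41 min + 10 h 17 min = 26 h 8 min.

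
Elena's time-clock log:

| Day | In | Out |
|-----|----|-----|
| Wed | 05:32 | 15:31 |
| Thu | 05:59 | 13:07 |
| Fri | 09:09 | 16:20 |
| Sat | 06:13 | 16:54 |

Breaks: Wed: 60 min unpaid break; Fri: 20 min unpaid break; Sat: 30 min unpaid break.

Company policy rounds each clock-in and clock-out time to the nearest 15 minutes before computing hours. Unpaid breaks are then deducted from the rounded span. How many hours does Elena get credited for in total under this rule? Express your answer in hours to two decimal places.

Wed: in 05:32→05:30, out 15:31→15:30; 10 h 0 min − 60 min = 9 h 0 min
Thu: in 05:59→06:00, out 13:07→13:00; 7 h 0 min
Fri: in 09:09→09:15, out 16:20→16:15; 7 h 0 min − 20 min = 6 h 40 min
Sat: in 06:13→06:15, out 16:54→17:00; 10 h 45 min − 30 min = 10 h 15 min
Total credited: 32 h 55 min.

32.92 hours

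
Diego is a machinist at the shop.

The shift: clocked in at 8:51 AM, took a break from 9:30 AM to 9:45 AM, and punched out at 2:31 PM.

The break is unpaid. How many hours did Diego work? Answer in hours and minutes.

5 h 25 min

The shift: 8:51 AM–2:31 PM = 5 h 40 min; less 15 min break → 5 h 25 min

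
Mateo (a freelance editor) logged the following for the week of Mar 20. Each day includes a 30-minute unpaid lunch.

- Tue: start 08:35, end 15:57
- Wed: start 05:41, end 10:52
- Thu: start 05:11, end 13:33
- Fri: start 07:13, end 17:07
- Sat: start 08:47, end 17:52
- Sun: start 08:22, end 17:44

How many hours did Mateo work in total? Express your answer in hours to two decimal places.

Tue: 08:35–15:57 = 7 h 22 min; less 30 min break → 6 h 52 min
Wed: 05:41–10:52 = 5 h 11 min; less 30 min break → 4 h 41 min
Thu: 05:11–13:33 = 8 h 22 min; less 30 min break → 7 h 52 min
Fri: 07:13–17:07 = 9 h 54 min; less 30 min break → 9 h 24 min
Sat: 08:47–17:52 = 9 h 5 min; less 30 min break → 8 h 35 min
Sun: 08:22–17:44 = 9 h 22 min; less 30 min break → 8 h 52 min
Total: 6 h 52 min + 4 h 41 min + 7 h 52 min + 9 h 24 min + 8 h 35 min + 8 h 52 min = 46 h 16 min.

46.27 hours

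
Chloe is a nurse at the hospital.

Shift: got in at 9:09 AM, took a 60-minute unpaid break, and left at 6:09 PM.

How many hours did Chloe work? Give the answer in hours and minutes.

Shift: 9:09 AM–6:09 PM = 9 h 0 min; less 60 min break → 8 h 0 min

8 h 0 min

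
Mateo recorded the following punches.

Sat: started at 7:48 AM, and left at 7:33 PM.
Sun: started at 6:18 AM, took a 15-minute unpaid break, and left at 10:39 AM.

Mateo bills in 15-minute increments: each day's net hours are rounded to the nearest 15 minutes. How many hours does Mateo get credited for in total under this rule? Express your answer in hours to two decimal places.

15.75 hours

Sat: 7:48 AM–7:33 PM = 11 h 45 min → rounds to 11 h 45 min
Sun: 6:18 AM–10:39 AM = 4 h 21 min − 15 min = 4 h 6 min → rounds to 4 h 0 min
Total credited: 15 h 45 min.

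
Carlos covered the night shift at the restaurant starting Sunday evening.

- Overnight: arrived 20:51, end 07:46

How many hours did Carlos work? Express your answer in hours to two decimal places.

Overnight: 20:51 → midnight = 3 h 9 min; midnight → 07:46 = 7 h 46 min; span 10 h 55 min

10.92 hours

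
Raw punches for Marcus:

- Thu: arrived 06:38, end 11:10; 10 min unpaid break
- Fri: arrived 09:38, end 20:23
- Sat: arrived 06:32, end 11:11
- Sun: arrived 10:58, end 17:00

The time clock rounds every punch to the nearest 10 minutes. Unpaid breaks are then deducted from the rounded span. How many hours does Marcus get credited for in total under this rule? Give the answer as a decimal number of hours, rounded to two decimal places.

25.67 hours

Thu: in 06:38→06:40, out 11:10→11:10; 4 h 30 min − 10 min = 4 h 20 min
Fri: in 09:38→09:40, out 20:23→20:20; 10 h 40 min
Sat: in 06:32→06:30, out 11:11→11:10; 4 h 40 min
Sun: in 10:58→11:00, out 17:00→17:00; 6 h 0 min
Total credited: 25 h 40 min.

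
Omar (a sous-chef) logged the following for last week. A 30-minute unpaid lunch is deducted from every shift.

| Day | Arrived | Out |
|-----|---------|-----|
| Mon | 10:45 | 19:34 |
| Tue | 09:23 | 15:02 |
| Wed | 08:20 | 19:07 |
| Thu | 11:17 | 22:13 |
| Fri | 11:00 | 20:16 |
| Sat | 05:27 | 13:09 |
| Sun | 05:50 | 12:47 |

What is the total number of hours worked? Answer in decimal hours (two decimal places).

Mon: 10:45–19:34 = 8 h 49 min; less 30 min break → 8 h 19 min
Tue: 09:23–15:02 = 5 h 39 min; less 30 min break → 5 h 9 min
Wed: 08:20–19:07 = 10 h 47 min; less 30 min break → 10 h 17 min
Thu: 11:17–22:13 = 10 h 56 min; less 30 min break → 10 h 26 min
Fri: 11:00–20:16 = 9 h 16 min; less 30 min break → 8 h 46 min
Sat: 05:27–13:09 = 7 h 42 min; less 30 min break → 7 h 12 min
Sun: 05:50–12:47 = 6 h 57 min; less 30 min break → 6 h 27 min
Total: 8 h 19 min + 5 h 9 min + 10 h 17 min + 10 h 26 min + 8 h 46 min + 7 h 12 min + 6 h 27 min = 56 h 36 min.

56.60 hours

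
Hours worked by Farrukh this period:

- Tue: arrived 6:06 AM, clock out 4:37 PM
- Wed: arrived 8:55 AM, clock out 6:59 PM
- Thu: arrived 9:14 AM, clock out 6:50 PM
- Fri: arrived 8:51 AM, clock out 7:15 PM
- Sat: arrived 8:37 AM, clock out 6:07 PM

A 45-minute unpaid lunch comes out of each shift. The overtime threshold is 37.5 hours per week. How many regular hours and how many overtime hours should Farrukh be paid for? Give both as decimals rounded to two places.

Regular 37.50 hours, overtime 8.83 hours

Tue: 6:06 AM–4:37 PM = 10 h 31 min; less 45 min break → 9 h 46 min
Wed: 8:55 AM–6:59 PM = 10 h 4 min; less 45 min break → 9 h 19 min
Thu: 9:14 AM–6:50 PM = 9 h 36 min; less 45 min break → 8 h 51 min
Fri: 8:51 AM–7:15 PM = 10 h 24 min; less 45 min break → 9 h 39 min
Sat: 8:37 AM–6:07 PM = 9 h 30 min; less 45 min break → 8 h 45 min
Total worked: 46 h 20 min = 46.33 h.
Threshold 37.5 h → overtime 8 h 50 min, regular 37 h 30 min.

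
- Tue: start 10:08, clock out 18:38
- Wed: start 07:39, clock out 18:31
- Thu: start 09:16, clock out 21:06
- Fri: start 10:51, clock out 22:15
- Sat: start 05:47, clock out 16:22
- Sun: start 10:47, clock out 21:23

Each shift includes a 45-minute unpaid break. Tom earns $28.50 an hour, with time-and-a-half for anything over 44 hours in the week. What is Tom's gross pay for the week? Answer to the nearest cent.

Tue: 10:08–18:38 = 8 h 30 min; less 45 min break → 7 h 45 min
Wed: 07:39–18:31 = 10 h 52 min; less 45 min break → 10 h 7 min
Thu: 09:16–21:06 = 11 h 50 min; less 45 min break → 11 h 5 min
Fri: 10:51–22:15 = 11 h 24 min; less 45 min break → 10 h 39 min
Sat: 05:47–16:22 = 10 h 35 min; less 45 min break → 9 h 50 min
Sun: 10:47–21:23 = 10 h 36 min; less 45 min break → 9 h 51 min
Total worked: 59 h 17 min = 3557 min.
Regular 44 h 0 min = 2640 min at $28.50/h; overtime 15 h 17 min = 917 min at $42.75/h.
Pay = (2640 × $28.50 + 917 × $42.75) ÷ 60 = $1907.36.

$1907.36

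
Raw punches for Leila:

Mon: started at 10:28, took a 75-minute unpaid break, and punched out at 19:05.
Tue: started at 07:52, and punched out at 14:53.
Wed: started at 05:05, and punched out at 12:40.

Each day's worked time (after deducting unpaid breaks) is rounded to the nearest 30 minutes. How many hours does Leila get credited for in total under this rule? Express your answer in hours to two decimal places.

22.00 hours

Mon: 10:28–19:05 = 8 h 37 min − 75 min = 7 h 22 min → rounds to 7 h 30 min
Tue: 07:52–14:53 = 7 h 1 min → rounds to 7 h 0 min
Wed: 05:05–12:40 = 7 h 35 min → rounds to 7 h 30 min
Total credited: 22 h 0 min.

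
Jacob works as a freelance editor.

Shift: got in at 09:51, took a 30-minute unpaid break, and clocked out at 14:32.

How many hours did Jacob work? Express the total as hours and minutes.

Shift: 09:51–14:32 = 4 h 41 min; less 30 min break → 4 h 11 min

4 h 11 min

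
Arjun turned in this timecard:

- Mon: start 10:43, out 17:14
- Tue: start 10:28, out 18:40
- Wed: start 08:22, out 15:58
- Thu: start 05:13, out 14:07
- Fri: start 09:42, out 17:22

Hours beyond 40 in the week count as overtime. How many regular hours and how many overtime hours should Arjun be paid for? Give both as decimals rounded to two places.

Mon: 10:43–17:14 = 6 h 31 min
Tue: 10:28–18:40 = 8 h 12 min
Wed: 08:22–15:58 = 7 h 36 min
Thu: 05:13–14:07 = 8 h 54 min
Fri: 09:42–17:22 = 7 h 40 min
Total worked: 38 h 53 min = 38.88 h.
Threshold 40 h → overtime 0 h 0 min, regular 38 h 53 min.

Regular 38.88 hours, overtime 0.00 hours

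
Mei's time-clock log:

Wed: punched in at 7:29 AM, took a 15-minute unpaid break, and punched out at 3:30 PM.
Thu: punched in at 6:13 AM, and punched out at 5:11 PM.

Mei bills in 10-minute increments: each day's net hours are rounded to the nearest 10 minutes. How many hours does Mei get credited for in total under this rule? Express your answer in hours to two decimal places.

Wed: 7:29 AM–3:30 PM = 8 h 1 min − 15 min = 7 h 46 min → rounds to 7 h 50 min
Thu: 6:13 AM–5:11 PM = 10 h 58 min → rounds to 11 h 0 min
Total credited: 18 h 50 min.

18.83 hours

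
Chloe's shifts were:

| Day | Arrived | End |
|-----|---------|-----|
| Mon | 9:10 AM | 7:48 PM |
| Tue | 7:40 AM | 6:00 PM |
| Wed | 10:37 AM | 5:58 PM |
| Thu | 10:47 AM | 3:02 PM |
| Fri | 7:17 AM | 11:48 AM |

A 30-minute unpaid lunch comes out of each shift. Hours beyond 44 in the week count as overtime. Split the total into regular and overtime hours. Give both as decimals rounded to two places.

Regular 34.58 hours, overtime 0.00 hours

Mon: 9:10 AM–7:48 PM = 10 h 38 min; less 30 min break → 10 h 8 min
Tue: 7:40 AM–6:00 PM = 10 h 20 min; less 30 min break → 9 h 50 min
Wed: 10:37 AM–5:58 PM = 7 h 21 min; less 30 min break → 6 h 51 min
Thu: 10:47 AM–3:02 PM = 4 h 15 min; less 30 min break → 3 h 45 min
Fri: 7:17 AM–11:48 AM = 4 h 31 min; less 30 min break → 4 h 1 min
Total worked: 34 h 35 min = 34.58 h.
Threshold 44 h → overtime 0 h 0 min, regular 34 h 35 min.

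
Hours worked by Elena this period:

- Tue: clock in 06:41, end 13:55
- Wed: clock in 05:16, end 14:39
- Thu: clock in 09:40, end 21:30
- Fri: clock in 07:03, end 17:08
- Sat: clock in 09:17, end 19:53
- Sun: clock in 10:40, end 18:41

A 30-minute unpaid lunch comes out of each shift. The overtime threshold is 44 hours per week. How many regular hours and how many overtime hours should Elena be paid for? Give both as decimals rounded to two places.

Tue: 06:41–13:55 = 7 h 14 min; less 30 min break → 6 h 44 min
Wed: 05:16–14:39 = 9 h 23 min; less 30 min break → 8 h 53 min
Thu: 09:40–21:30 = 11 h 50 min; less 30 min break → 11 h 20 min
Fri: 07:03–17:08 = 10 h 5 min; less 30 min break → 9 h 35 min
Sat: 09:17–19:53 = 10 h 36 min; less 30 min break → 10 h 6 min
Sun: 10:40–18:41 = 8 h 1 min; less 30 min break → 7 h 31 min
Total worked: 54 h 9 min = 54.15 h.
Threshold 44 h → overtime 10 h 9 min, regular 44 h 0 min.

Regular 44.00 hours, overtime 10.15 hours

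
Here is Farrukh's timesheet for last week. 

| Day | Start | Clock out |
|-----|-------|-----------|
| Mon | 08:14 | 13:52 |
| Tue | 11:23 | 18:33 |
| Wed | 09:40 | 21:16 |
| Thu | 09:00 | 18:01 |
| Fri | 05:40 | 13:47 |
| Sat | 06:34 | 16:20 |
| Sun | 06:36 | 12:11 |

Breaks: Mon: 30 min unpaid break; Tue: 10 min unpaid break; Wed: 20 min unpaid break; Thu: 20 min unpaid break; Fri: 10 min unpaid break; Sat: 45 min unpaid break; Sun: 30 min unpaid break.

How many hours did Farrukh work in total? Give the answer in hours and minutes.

Mon: 08:14–13:52 = 5 h 38 min; less 30 min break → 5 h 8 min
Tue: 11:23–18:33 = 7 h 10 min; less 10 min break → 7 h 0 min
Wed: 09:40–21:16 = 11 h 36 min; less 20 min break → 11 h 16 min
Thu: 09:00–18:01 = 9 h 1 min; less 20 min break → 8 h 41 min
Fri: 05:40–13:47 = 8 h 7 min; less 10 min break → 7 h 57 min
Sat: 06:34–16:20 = 9 h 46 min; less 45 min break → 9 h 1 min
Sun: 06:36–12:11 = 5 h 35 min; less 30 min break → 5 h 5 min
Total: 5 h 8 min + 7 h 0 min + 11 h 16 min + 8 h 41 min + 7 h 57 min + 9 h 1 min + 5 h 5 min = 54 h 8 min.

54 h 8 min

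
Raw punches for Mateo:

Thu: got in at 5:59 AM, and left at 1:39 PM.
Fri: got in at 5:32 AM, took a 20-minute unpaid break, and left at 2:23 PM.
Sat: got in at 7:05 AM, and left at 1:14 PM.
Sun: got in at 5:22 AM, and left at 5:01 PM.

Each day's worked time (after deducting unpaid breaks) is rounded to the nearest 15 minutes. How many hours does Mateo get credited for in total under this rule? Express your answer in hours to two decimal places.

Thu: 5:59 AM–1:39 PM = 7 h 40 min → rounds to 7 h 45 min
Fri: 5:32 AM–2:23 PM = 8 h 51 min − 20 min = 8 h 31 min → rounds to 8 h 30 min
Sat: 7:05 AM–1:14 PM = 6 h 9 min → rounds to 6 h 15 min
Sun: 5:22 AM–5:01 PM = 11 h 39 min → rounds to 11 h 45 min
Total credited: 34 h 15 min.

34.25 hours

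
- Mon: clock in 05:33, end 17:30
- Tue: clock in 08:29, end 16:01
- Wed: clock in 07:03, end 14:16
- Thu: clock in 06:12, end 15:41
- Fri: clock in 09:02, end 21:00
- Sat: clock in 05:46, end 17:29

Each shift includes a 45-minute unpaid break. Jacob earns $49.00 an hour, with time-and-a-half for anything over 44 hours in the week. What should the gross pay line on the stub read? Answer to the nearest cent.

Mon: 05:33–17:30 = 11 h 57 min; less 45 min break → 11 h 12 min
Tue: 08:29–16:01 = 7 h 32 min; less 45 min break → 6 h 47 min
Wed: 07:03–14:16 = 7 h 13 min; less 45 min break → 6 h 28 min
Thu: 06:12–15:41 = 9 h 29 min; less 45 min break → 8 h 44 min
Fri: 09:02–21:00 = 11 h 58 min; less 45 min break → 11 h 13 min
Sat: 05:46–17:29 = 11 h 43 min; less 45 min break → 10 h 58 min
Total worked: 55 h 22 min = 3322 min.
Regular 44 h 0 min = 2640 min at $49.00/h; overtime 11 h 22 min = 682 min at $73.50/h.
Pay = (2640 × $49.00 + 682 × $73.50) ÷ 60 = $2991.45.

$2991.45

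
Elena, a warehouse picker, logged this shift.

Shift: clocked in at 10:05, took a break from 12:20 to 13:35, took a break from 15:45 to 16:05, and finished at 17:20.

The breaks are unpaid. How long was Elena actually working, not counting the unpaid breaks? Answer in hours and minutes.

5 h 40 min

Shift: 10:05–17:20 = 7 h 15 min; less 95 min break → 5 h 40 min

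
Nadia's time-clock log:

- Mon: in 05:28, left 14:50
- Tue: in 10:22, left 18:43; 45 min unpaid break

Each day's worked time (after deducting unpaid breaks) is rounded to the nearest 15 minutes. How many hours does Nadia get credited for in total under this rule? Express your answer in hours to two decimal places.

16.75 hours

Mon: 05:28–14:50 = 9 h 22 min → rounds to 9 h 15 min
Tue: 10:22–18:43 = 8 h 21 min − 45 min = 7 h 36 min → rounds to 7 h 30 min
Total credited: 16 h 45 min.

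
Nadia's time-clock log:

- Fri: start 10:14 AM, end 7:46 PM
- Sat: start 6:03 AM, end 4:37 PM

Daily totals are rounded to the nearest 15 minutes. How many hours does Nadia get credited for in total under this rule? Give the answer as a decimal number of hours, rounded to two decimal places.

20.00 hours

Fri: 10:14 AM–7:46 PM = 9 h 32 min → rounds to 9 h 30 min
Sat: 6:03 AM–4:37 PM = 10 h 34 min → rounds to 10 h 30 min
Total credited: 20 h 0 min.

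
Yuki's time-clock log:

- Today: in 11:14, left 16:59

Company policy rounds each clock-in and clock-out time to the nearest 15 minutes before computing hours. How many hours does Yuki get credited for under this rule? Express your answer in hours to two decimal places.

5.75 hours

Today: in 11:14→11:15, out 16:59→17:00; 5 h 45 min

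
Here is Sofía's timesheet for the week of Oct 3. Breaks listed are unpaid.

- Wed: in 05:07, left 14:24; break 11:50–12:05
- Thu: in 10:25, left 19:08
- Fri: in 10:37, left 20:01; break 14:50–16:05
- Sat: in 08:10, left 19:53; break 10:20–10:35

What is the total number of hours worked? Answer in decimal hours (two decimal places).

37.37 hours

Wed: 05:07–14:24 = 9 h 17 min; less 15 min break → 9 h 2 min
Thu: 10:25–19:08 = 8 h 43 min
Fri: 10:37–20:01 = 9 h 24 min; less 75 min break → 8 h 9 min
Sat: 08:10–19:53 = 11 h 43 min; less 15 min break → 11 h 28 min
Total: 9 h 2 min + 8 h 43 min + 8 h 9 min + 11 h 28 min = 37 h 22 min.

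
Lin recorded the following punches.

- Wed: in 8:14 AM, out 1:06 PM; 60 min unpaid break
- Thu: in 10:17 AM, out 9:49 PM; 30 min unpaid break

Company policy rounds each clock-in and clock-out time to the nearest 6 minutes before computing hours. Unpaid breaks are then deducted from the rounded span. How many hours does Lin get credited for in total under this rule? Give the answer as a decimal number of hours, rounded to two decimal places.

Wed: in 8:14 AM→8:12 AM, out 1:06 PM→1:06 PM; 4 h 54 min − 60 min = 3 h 54 min
Thu: in 10:17 AM→10:18 AM, out 9:49 PM→9:48 PM; 11 h 30 min − 30 min = 11 h 0 min
Total credited: 14 h 54 min.

14.90 hours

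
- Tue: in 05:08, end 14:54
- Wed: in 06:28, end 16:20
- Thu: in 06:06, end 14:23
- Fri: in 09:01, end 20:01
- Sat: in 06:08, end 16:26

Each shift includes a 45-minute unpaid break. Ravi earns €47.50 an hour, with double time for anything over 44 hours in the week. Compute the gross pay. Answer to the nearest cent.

Tue: 05:08–14:54 = 9 h 46 min; less 45 min break → 9 h 1 min
Wed: 06:28–16:20 = 9 h 52 min; less 45 min break → 9 h 7 min
Thu: 06:06–14:23 = 8 h 17 min; less 45 min break → 7 h 32 min
Fri: 09:01–20:01 = 11 h 0 min; less 45 min break → 10 h 15 min
Sat: 06:08–16:26 = 10 h 18 min; less 45 min break → 9 h 33 min
Total worked: 45 h 28 min = 2728 min.
Regular 44 h 0 min = 2640 min at €47.50/h; overtime 1 h 28 min = 88 min at €95.00/h.
Pay = (2640 × €47.50 + 88 × €95.00) ÷ 60 = €2229.33.

€2229.33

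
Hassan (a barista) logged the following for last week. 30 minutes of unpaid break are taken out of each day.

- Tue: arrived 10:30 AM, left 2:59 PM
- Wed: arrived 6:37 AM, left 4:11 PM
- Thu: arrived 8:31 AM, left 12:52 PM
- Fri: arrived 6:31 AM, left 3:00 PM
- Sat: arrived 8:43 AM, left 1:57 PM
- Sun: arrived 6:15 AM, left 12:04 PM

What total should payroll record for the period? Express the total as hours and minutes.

34 h 56 min

Tue: 10:30 AM–2:59 PM = 4 h 29 min; less 30 min break → 3 h 59 min
Wed: 6:37 AM–4:11 PM = 9 h 34 min; less 30 min break → 9 h 4 min
Thu: 8:31 AM–12:52 PM = 4 h 21 min; less 30 min break → 3 h 51 min
Fri: 6:31 AM–3:00 PM = 8 h 29 min; less 30 min break → 7 h 59 min
Sat: 8:43 AM–1:57 PM = 5 h 14 min; less 30 min break → 4 h 44 min
Sun: 6:15 AM–12:04 PM = 5 h 49 min; less 30 min break → 5 h 19 min
Total: 3 h 59 min + 9 h 4 min + 3 h 51 min + 7 h 59 min + 4 h 44 min + 5 h 19 min = 34 h 56 min.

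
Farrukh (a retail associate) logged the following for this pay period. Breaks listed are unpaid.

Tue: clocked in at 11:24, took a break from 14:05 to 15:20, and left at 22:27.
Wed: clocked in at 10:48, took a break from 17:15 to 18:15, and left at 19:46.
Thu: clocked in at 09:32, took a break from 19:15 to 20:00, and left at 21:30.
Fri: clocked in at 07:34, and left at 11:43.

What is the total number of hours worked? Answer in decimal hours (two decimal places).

Tue: 11:24–22:27 = 11 h 3 min; less 75 min break → 9 h 48 min
Wed: 10:48–19:46 = 8 h 58 min; less 60 min break → 7 h 58 min
Thu: 09:32–21:30 = 11 h 58 min; less 45 min break → 11 h 13 min
Fri: 07:34–11:43 = 4 h 9 min
Total: 9 h 48 min + 7 h 58 min + 11 h 13 min + 4 h 9 min = 33 h 8 min.

33.13 hours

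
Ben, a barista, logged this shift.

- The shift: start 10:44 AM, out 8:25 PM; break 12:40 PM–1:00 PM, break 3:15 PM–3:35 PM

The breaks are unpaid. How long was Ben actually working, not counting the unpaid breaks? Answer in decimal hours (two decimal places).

9.02 hours

The shift: 10:44 AM–8:25 PM = 9 h 41 min; less 40 min break → 9 h 1 min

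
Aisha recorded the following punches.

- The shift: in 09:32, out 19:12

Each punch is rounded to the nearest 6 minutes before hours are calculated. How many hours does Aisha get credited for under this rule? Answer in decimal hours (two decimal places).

9.70 hours

The shift: in 09:32→09:30, out 19:12→19:12; 9 h 42 min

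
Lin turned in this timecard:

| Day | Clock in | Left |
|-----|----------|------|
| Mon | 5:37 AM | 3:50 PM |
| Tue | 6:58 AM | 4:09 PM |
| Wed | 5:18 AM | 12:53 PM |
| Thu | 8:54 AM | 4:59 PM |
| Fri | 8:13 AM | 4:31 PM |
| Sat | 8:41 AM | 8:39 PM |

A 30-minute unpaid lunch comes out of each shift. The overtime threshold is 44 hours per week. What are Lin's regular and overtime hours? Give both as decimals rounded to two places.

Regular 44.00 hours, overtime 8.33 hours

Mon: 5:37 AM–3:50 PM = 10 h 13 min; less 30 min break → 9 h 43 min
Tue: 6:58 AM–4:09 PM = 9 h 11 min; less 30 min break → 8 h 41 min
Wed: 5:18 AM–12:53 PM = 7 h 35 min; less 30 min break → 7 h 5 min
Thu: 8:54 AM–4:59 PM = 8 h 5 min; less 30 min break → 7 h 35 min
Fri: 8:13 AM–4:31 PM = 8 h 18 min; less 30 min break → 7 h 48 min
Sat: 8:41 AM–8:39 PM = 11 h 58 min; less 30 min break → 11 h 28 min
Total worked: 52 h 20 min = 52.33 h.
Threshold 44 h → overtime 8 h 20 min, regular 44 h 0 min.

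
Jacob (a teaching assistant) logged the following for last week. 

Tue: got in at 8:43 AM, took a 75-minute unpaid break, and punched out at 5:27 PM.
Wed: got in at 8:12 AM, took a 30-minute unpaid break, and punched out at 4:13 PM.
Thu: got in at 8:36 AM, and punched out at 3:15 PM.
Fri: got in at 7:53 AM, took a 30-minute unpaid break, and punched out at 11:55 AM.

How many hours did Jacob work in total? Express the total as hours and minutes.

Tue: 8:43 AM–5:27 PM = 8 h 44 min; less 75 min break → 7 h 29 min
Wed: 8:12 AM–4:13 PM = 8 h 1 min; less 30 min break → 7 h 31 min
Thu: 8:36 AM–3:15 PM = 6 h 39 min
Fri: 7:53 AM–11:55 AM = 4 h 2 min; less 30 min break → 3 h 32 min
Total: 7 h 29 min + 7 h 31 min + 6 h 39 min + 3 h 32 min = 25 h 11 min.

25 h 11 min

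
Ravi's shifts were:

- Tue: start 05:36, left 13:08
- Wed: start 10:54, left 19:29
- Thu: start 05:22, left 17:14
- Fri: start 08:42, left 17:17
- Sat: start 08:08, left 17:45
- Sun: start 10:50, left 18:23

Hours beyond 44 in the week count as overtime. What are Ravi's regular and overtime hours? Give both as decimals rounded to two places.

Tue: 05:36–13:08 = 7 h 32 min
Wed: 10:54–19:29 = 8 h 35 min
Thu: 05:22–17:14 = 11 h 52 min
Fri: 08:42–17:17 = 8 h 35 min
Sat: 08:08–17:45 = 9 h 37 min
Sun: 10:50–18:23 = 7 h 33 min
Total worked: 53 h 44 min = 53.73 h.
Threshold 44 h → overtime 9 h 44 min, regular 44 h 0 min.

Regular 44.00 hours, overtime 9.73 hours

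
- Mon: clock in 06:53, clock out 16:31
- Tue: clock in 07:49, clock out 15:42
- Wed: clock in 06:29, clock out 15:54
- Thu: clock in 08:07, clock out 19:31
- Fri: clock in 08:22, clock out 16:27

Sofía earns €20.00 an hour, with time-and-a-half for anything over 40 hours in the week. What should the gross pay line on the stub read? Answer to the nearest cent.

Mon: 06:53–16:31 = 9 h 38 min
Tue: 07:49–15:42 = 7 h 53 min
Wed: 06:29–15:54 = 9 h 25 min
Thu: 08:07–19:31 = 11 h 24 min
Fri: 08:22–16:27 = 8 h 5 min
Total worked: 46 h 25 min = 2785 min.
Regular 40 h 0 min = 2400 min at €20.00/h; overtime 6 h 25 min = 385 min at €30.00/h.
Pay = (2400 × €20.00 + 385 × €30.00) ÷ 60 = €992.50.

€992.50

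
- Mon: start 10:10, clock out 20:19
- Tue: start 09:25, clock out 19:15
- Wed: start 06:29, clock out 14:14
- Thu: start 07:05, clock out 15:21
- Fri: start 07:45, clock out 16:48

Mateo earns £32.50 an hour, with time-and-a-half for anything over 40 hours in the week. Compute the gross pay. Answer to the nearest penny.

£1546.19

Mon: 10:10–20:19 = 10 h 9 min
Tue: 09:25–19:15 = 9 h 50 min
Wed: 06:29–14:14 = 7 h 45 min
Thu: 07:05–15:21 = 8 h 16 min
Fri: 07:45–16:48 = 9 h 3 min
Total worked: 45 h 3 min = 2703 min.
Regular 40 h 0 min = 2400 min at £32.50/h; overtime 5 h 3 min = 303 min at £48.75/h.
Pay = (2400 × £32.50 + 303 × £48.75) ÷ 60 = £1546.19.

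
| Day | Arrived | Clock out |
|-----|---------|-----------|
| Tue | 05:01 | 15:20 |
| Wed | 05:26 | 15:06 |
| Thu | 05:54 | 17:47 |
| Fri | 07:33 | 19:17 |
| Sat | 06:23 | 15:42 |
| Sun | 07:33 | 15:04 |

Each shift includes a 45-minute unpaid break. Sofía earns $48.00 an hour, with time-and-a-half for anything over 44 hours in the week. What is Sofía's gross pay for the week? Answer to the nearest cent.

$2971.20

Tue: 05:01–15:20 = 10 h 19 min; less 45 min break → 9 h 34 min
Wed: 05:26–15:06 = 9 h 40 min; less 45 min break → 8 h 55 min
Thu: 05:54–17:47 = 11 h 53 min; less 45 min break → 11 h 8 min
Fri: 07:33–19:17 = 11 h 44 min; less 45 min break → 10 h 59 min
Sat: 06:23–15:42 = 9 h 19 min; less 45 min break → 8 h 34 min
Sun: 07:33–15:04 = 7 h 31 min; less 45 min break → 6 h 46 min
Total worked: 55 h 56 min = 3356 min.
Regular 44 h 0 min = 2640 min at $48.00/h; overtime 11 h 56 min = 716 min at $72.00/h.
Pay = (2640 × $48.00 + 716 × $72.00) ÷ 60 = $2971.20.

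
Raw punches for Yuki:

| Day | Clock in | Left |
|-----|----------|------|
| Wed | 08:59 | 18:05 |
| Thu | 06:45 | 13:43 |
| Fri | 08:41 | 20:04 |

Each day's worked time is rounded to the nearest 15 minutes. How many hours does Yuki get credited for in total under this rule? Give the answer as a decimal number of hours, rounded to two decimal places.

Wed: 08:59–18:05 = 9 h 6 min → rounds to 9 h 0 min
Thu: 06:45–13:43 = 6 h 58 min → rounds to 7 h 0 min
Fri: 08:41–20:04 = 11 h 23 min → rounds to 11 h 30 min
Total credited: 27 h 30 min.

27.50 hours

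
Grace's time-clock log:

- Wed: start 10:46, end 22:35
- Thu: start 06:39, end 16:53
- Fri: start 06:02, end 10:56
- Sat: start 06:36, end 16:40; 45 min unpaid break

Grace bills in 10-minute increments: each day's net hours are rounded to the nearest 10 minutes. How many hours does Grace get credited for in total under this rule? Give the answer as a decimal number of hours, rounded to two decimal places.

Wed: 10:46–22:35 = 11 h 49 min → rounds to 11 h 50 min
Thu: 06:39–16:53 = 10 h 14 min → rounds to 10 h 10 min
Fri: 06:02–10:56 = 4 h 54 min → rounds to 4 h 50 min
Sat: 06:36–16:40 = 10 h 4 min − 45 min = 9 h 19 min → rounds to 9 h 20 min
Total credited: 36 h 10 min.

36.17 hours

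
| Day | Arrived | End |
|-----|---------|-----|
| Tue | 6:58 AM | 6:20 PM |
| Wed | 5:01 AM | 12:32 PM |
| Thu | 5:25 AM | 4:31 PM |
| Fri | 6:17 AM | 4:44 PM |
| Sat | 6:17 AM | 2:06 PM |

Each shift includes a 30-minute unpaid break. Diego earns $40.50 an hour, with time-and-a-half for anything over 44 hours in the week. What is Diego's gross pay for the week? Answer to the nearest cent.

Tue: 6:58 AM–6:20 PM = 11 h 22 min; less 30 min break → 10 h 52 min
Wed: 5:01 AM–12:32 PM = 7 h 31 min; less 30 min break → 7 h 1 min
Thu: 5:25 AM–4:31 PM = 11 h 6 min; less 30 min break → 10 h 36 min
Fri: 6:17 AM–4:44 PM = 10 h 27 min; less 30 min break → 9 h 57 min
Sat: 6:17 AM–2:06 PM = 7 h 49 min; less 30 min break → 7 h 19 min
Total worked: 45 h 45 min = 2745 min.
Regular 44 h 0 min = 2640 min at $40.50/h; overtime 1 h 45 min = 105 min at $60.75/h.
Pay = (2640 × $40.50 + 105 × $60.75) ÷ 60 = $1888.31.

$1888.31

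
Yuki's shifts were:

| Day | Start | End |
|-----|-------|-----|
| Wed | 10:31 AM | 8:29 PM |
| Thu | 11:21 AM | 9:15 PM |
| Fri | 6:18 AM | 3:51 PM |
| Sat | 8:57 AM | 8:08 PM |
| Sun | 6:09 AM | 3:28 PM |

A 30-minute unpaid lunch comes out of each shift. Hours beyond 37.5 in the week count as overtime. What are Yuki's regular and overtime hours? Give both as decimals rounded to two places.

Wed: 10:31 AM–8:29 PM = 9 h 58 min; less 30 min break → 9 h 28 min
Thu: 11:21 AM–9:15 PM = 9 h 54 min; less 30 min break → 9 h 24 min
Fri: 6:18 AM–3:51 PM = 9 h 33 min; less 30 min break → 9 h 3 min
Sat: 8:57 AM–8:08 PM = 11 h 11 min; less 30 min break → 10 h 41 min
Sun: 6:09 AM–3:28 PM = 9 h 19 min; less 30 min break → 8 h 49 min
Total worked: 47 h 25 min = 47.42 h.
Threshold 37.5 h → overtime 9 h 55 min, regular 37 h 30 min.

Regular 37.50 hours, overtime 9.92 hours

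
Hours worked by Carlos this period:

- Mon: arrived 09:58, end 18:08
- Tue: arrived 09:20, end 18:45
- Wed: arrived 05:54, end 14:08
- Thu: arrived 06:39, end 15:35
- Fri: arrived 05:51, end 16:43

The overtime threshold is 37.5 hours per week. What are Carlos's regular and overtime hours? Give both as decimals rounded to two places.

Regular 37.50 hours, overtime 8.12 hours

Mon: 09:58–18:08 = 8 h 10 min
Tue: 09:20–18:45 = 9 h 25 min
Wed: 05:54–14:08 = 8 h 14 min
Thu: 06:39–15:35 = 8 h 56 min
Fri: 05:51–16:43 = 10 h 52 min
Total worked: 45 h 37 min = 45.62 h.
Threshold 37.5 h → overtime 8 h 7 min, regular 37 h 30 min.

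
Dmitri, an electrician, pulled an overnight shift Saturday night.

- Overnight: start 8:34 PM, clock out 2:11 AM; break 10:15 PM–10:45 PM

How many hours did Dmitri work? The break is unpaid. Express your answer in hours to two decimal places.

Overnight: 8:34 PM → midnight = 3 h 26 min; midnight → 2:11 AM = 2 h 11 min; span 5 h 37 min; less 30 min break → 5 h 7 min

5.12 hours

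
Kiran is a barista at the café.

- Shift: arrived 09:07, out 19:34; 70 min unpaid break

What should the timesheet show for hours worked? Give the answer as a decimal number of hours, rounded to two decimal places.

Shift: 09:07–19:34 = 10 h 27 min; less 70 min break → 9 h 17 min

9.28 hours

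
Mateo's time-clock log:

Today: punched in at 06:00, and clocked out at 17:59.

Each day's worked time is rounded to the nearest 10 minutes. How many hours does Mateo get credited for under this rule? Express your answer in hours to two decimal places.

12.00 hours

Today: 06:00–17:59 = 11 h 59 min → rounds to 12 h 0 min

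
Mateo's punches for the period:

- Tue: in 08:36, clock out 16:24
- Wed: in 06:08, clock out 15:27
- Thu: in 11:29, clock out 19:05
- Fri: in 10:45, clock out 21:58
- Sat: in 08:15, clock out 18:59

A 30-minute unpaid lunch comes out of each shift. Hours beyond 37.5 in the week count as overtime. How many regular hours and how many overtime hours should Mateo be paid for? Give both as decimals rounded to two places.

Regular 37.50 hours, overtime 6.67 hours

Tue: 08:36–16:24 = 7 h 48 min; less 30 min break → 7 h 18 min
Wed: 06:08–15:27 = 9 h 19 min; less 30 min break → 8 h 49 min
Thu: 11:29–19:05 = 7 h 36 min; less 30 min break → 7 h 6 min
Fri: 10:45–21:58 = 11 h 13 min; less 30 min break → 10 h 43 min
Sat: 08:15–18:59 = 10 h 44 min; less 30 min break → 10 h 14 min
Total worked: 44 h 10 min = 44.17 h.
Threshold 37.5 h → overtime 6 h 40 min, regular 37 h 30 min.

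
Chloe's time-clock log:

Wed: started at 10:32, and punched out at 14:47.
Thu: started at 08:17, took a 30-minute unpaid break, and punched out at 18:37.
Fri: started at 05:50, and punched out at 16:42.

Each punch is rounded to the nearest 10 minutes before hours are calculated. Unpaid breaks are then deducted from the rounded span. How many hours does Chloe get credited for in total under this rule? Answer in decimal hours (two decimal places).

25.00 hours

Wed: in 10:32→10:30, out 14:47→14:50; 4 h 20 min
Thu: in 08:17→08:20, out 18:37→18:40; 10 h 20 min − 30 min = 9 h 50 min
Fri: in 05:50→05:50, out 16:42→16:40; 10 h 50 min
Total credited: 25 h 0 min.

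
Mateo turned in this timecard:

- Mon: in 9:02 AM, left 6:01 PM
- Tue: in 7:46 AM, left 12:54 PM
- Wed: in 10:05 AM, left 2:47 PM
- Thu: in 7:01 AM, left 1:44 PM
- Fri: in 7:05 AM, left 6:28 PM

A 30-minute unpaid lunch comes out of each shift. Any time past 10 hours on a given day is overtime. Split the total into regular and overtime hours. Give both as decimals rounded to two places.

Regular 33.53 hours, overtime 0.88 hours

Mon: 9:02 AM–6:01 PM = 8 h 59 min; less 30 min break → 8 h 29 min
Tue: 7:46 AM–12:54 PM = 5 h 8 min; less 30 min break → 4 h 38 min
Wed: 10:05 AM–2:47 PM = 4 h 42 min; less 30 min break → 4 h 12 min
Thu: 7:01 AM–1:44 PM = 6 h 43 min; less 30 min break → 6 h 13 min
Fri: 7:05 AM–6:28 PM = 11 h 23 min; less 30 min break → 10 h 53 min
Mon reg 8 h 29 min / OT 0 h 0 min; Tue reg 4 h 38 min / OT 0 h 0 min; Wed reg 4 h 12 min / OT 0 h 0 min; Thu reg 6 h 13 min / OT 0 h 0 min; Fri reg 10 h 0 min / OT 0 h 53 min.
Totals: regular 33 h 32 min, overtime 0 h 53 min.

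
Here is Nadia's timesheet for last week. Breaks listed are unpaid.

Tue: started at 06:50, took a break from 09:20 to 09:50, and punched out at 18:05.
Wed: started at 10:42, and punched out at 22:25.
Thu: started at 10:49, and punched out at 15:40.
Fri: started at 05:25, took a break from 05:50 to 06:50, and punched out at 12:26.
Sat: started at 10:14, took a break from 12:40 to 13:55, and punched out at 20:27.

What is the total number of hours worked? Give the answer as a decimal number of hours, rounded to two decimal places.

Tue: 06:50–18:05 = 11 h 15 min; less 30 min break → 10 h 45 min
Wed: 10:42–22:25 = 11 h 43 min
Thu: 10:49–15:40 = 4 h 51 min
Fri: 05:25–12:26 = 7 h 1 min; less 60 min break → 6 h 1 min
Sat: 10:14–20:27 = 10 h 13 min; less 75 min break → 8 h 58 min
Total: 10 h 45 min + 11 h 43 min + 4 h 51 min + 6 h 1 min + 8 h 58 min = 42 h 18 min.

42.30 hours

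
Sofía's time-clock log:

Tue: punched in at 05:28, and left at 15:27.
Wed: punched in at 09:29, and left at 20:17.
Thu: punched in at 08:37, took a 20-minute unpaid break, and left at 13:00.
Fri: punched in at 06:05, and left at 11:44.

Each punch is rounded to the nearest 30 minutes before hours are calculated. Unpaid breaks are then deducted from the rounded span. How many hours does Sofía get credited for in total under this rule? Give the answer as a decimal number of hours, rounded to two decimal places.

30.67 hours

Tue: in 05:28→05:30, out 15:27→15:30; 10 h 0 min
Wed: in 09:29→09:30, out 20:17→20:30; 11 h 0 min
Thu: in 08:37→08:30, out 13:00→13:00; 4 h 30 min − 20 min = 4 h 10 min
Fri: in 06:05→06:00, out 11:44→11:30; 5 h 30 min
Total credited: 30 h 40 min.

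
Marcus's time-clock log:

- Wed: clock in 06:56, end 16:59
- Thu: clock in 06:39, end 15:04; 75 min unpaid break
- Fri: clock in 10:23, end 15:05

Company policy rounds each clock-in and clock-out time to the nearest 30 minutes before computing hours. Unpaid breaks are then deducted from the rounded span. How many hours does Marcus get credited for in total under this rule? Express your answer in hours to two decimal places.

21.75 hours

Wed: in 06:56→07:00, out 16:59→17:00; 10 h 0 min
Thu: in 06:39→06:30, out 15:04→15:00; 8 h 30 min − 75 min = 7 h 15 min
Fri: in 10:23→10:30, out 15:05→15:00; 4 h 30 min
Total credited: 21 h 45 min.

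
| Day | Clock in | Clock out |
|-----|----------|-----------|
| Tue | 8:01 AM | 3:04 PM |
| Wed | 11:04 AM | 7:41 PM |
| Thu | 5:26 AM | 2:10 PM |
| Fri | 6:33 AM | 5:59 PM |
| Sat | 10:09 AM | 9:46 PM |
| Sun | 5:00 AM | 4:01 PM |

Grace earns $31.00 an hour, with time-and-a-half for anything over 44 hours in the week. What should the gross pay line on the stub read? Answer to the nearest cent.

Tue: 8:01 AM–3:04 PM = 7 h 3 min
Wed: 11:04 AM–7:41 PM = 8 h 37 min
Thu: 5:26 AM–2:10 PM = 8 h 44 min
Fri: 6:33 AM–5:59 PM = 11 h 26 min
Sat: 10:09 AM–9:46 PM = 11 h 37 min
Sun: 5:00 AM–4:01 PM = 11 h 1 min
Total worked: 58 h 28 min = 3508 min.
Regular 44 h 0 min = 2640 min at $31.00/h; overtime 14 h 28 min = 868 min at $46.50/h.
Pay = (2640 × $31.00 + 868 × $46.50) ÷ 60 = $2036.70.

$2036.70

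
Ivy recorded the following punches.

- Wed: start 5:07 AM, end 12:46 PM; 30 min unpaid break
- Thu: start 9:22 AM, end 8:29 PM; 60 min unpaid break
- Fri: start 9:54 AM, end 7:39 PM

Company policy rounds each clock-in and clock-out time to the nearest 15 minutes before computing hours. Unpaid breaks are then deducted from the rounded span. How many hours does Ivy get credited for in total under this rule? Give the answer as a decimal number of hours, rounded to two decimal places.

Wed: in 5:07 AM→5:00 AM, out 12:46 PM→12:45 PM; 7 h 45 min − 30 min = 7 h 15 min
Thu: in 9:22 AM→9:15 AM, out 8:29 PM→8:30 PM; 11 h 15 min − 60 min = 10 h 15 min
Fri: in 9:54 AM→10:00 AM, out 7:39 PM→7:45 PM; 9 h 45 min
Total credited: 27 h 15 min.

27.25 hours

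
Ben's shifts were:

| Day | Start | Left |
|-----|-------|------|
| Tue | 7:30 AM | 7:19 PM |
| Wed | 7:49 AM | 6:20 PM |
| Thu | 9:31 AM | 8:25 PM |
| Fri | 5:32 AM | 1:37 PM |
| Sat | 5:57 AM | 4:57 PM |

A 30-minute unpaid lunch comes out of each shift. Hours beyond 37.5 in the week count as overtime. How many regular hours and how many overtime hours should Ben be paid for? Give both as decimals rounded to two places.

Regular 37.50 hours, overtime 12.32 hours

Tue: 7:30 AM–7:19 PM = 11 h 49 min; less 30 min break → 11 h 19 min
Wed: 7:49 AM–6:20 PM = 10 h 31 min; less 30 min break → 10 h 1 min
Thu: 9:31 AM–8:25 PM = 10 h 54 min; less 30 min break → 10 h 24 min
Fri: 5:32 AM–1:37 PM = 8 h 5 min; less 30 min break → 7 h 35 min
Sat: 5:57 AM–4:57 PM = 11 h 0 min; less 30 min break → 10 h 30 min
Total worked: 49 h 49 min = 49.82 h.
Threshold 37.5 h → overtime 12 h 19 min, regular 37 h 30 min.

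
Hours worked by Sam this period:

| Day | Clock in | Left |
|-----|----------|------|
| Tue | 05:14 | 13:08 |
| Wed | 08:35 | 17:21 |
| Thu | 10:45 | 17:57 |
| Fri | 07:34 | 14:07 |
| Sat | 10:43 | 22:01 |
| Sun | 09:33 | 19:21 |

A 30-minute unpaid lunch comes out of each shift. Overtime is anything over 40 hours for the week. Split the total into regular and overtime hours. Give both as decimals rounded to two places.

Tue: 05:14–13:08 = 7 h 54 min; less 30 min break → 7 h 24 min
Wed: 08:35–17:21 = 8 h 46 min; less 30 min break → 8 h 16 min
Thu: 10:45–17:57 = 7 h 12 min; less 30 min break → 6 h 42 min
Fri: 07:34–14:07 = 6 h 33 min; less 30 min break → 6 h 3 min
Sat: 10:43–22:01 = 11 h 18 min; less 30 min break → 10 h 48 min
Sun: 09:33–19:21 = 9 h 48 min; less 30 min break → 9 h 18 min
Total worked: 48 h 31 min = 48.52 h.
Threshold 40 h → overtime 8 h 31 min, regular 40 h 0 min.

Regular 40.00 hours, overtime 8.52 hours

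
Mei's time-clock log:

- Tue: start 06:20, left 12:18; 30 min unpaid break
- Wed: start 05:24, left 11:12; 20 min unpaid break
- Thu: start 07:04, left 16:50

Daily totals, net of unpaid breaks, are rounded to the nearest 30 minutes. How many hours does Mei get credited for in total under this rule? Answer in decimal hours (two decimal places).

21.00 hours

Tue: 06:20–12:18 = 5 h 58 min − 30 min = 5 h 28 min → rounds to 5 h 30 min
Wed: 05:24–11:12 = 5 h 48 min − 20 min = 5 h 28 min → rounds to 5 h 30 min
Thu: 07:04–16:50 = 9 h 46 min → rounds to 10 h 0 min
Total credited: 21 h 0 min.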